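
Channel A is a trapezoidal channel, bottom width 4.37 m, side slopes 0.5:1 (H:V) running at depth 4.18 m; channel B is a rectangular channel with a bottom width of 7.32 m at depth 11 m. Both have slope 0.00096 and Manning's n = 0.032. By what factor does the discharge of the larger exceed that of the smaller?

3.72

Channel A: With bottom width b = 4.37 m and side slope z = 0.5: A = (b + zy)y = (4.37 + 0.5×4.18)×4.18 = 27 m²; P = b + 2y√(1+z²) = 4.37 + 2×4.18×1.118 = 13.72 m. Hydraulic radius R = A/P = 27/13.72 = 1.969 m. Q_A = (1/0.032)·27·1.969^(2/3)·√0.00096 = 41.07 m³/s.
Channel B: Flow area A = b·y = 7.32 × 11 = 80.52 m². Wetted perimeter P = b + 2y = 7.32 + 2×11 = 29.32 m. Hydraulic radius R = A/P = 80.52/29.32 = 2.746 m. Q_B = (1/0.032)·80.52·2.746^(2/3)·√0.00096 = 152.9 m³/s.
The larger discharge is 152.9 m³/s and the smaller is 41.07 m³/s; the ratio is 3.72.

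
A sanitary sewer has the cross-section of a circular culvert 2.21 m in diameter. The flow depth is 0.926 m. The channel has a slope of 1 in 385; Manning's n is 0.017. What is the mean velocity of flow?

For a circular section of diameter D = 2.21 m at depth y = 0.926 m, the central angle is θ = 2 arccos(1 − 2y/D) = 2.816 rad. Then A = (D²/8)(θ − sin θ) = 1.524 m² and P = Dθ/2 = 3.112 m.
Hydraulic radius R = A/P = 1.524/3.112 = 0.4898 m.
From Manning's equation, V = (1/n) R^(2/3) S^(1/2) = (1/0.017) × 0.4898^(2/3) × 0.002597^(1/2) = 1.86 m/s.

V = 1.86 m/s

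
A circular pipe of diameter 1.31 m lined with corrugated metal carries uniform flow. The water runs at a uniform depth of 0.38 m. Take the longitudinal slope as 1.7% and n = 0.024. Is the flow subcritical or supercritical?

For a circular section of diameter D = 1.31 m at depth y = 0.38 m, the central angle is θ = 2 arccos(1 − 2y/D) = 2.275 rad. Then A = (D²/8)(θ − sin θ) = 0.3245 m² and P = Dθ/2 = 1.49 m.
Hydraulic radius R = A/P = 0.3245/1.49 = 0.2178 m.
V = (1/n) R^(2/3) √S = (1/0.024) × 0.2178^(2/3) × √0.017 = 1.967 m/s. Hydraulic depth D_h = A/T = 0.3245/1.189 = 0.273 m.
Froude number Fr = V/√(g·D_h) = 1.967/√(9.81×0.273) = 1.2, which is greater than 1, so the flow is supercritical.

supercritical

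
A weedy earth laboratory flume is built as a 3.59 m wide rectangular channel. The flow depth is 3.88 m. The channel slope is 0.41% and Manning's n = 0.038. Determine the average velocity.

V = 1.93 m/s

Flow area A = b·y = 3.59 × 3.88 = 13.93 m². Wetted perimeter P = b + 2y = 3.59 + 2×3.88 = 11.35 m.
Hydraulic radius R = A/P = 13.93/11.35 = 1.227 m.
From Manning's equation, V = (1/n) R^(2/3) S^(1/2) = (1/0.038) × 1.227^(2/3) × 0.0041^(1/2) = 1.93 m/s.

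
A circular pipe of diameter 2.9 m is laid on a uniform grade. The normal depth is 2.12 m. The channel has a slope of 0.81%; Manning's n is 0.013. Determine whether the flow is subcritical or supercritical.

supercritical

For a circular section of diameter D = 2.9 m at depth y = 2.12 m, the central angle is θ = 2 arccos(1 − 2y/D) = 4.102 rad. Then A = (D²/8)(θ − sin θ) = 5.174 m² and P = Dθ/2 = 5.948 m.
Hydraulic radius R = A/P = 5.174/5.948 = 0.8698 m.
V = (1/n) R^(2/3) √S = (1/0.013) × 0.8698^(2/3) × √0.0081 = 6.309 m/s. Hydraulic depth D_h = A/T = 5.174/2.572 = 2.012 m.
Froude number Fr = V/√(g·D_h) = 6.309/√(9.81×2.012) = 1.42, which is greater than 1, so the flow is supercritical.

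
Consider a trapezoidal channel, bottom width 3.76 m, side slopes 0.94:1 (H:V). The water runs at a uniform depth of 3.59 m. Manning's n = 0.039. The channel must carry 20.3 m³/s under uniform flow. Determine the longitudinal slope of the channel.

With bottom width b = 3.76 m and side slope z = 0.94: A = (b + zy)y = (3.76 + 0.94×3.59)×3.59 = 25.61 m²; P = b + 2y√(1+z²) = 3.76 + 2×3.59×1.372 = 13.61 m.
Hydraulic radius R = A/P = 25.61/13.61 = 1.881 m.
From Manning's equation, S = [nQ / (1 A R^(2/3))]² = [0.039 × 20.3 / (1 × 25.61 × 1.881^(2/3))]² = 0.000411.

S = 0.000411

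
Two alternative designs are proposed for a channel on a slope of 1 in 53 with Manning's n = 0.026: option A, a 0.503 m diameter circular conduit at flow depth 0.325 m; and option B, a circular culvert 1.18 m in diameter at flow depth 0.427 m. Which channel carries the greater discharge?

Channel A: For a circular section of diameter D = 0.503 m at depth y = 0.325 m, the central angle is θ = 2 arccos(1 − 2y/D) = 3.735 rad. Then A = (D²/8)(θ − sin θ) = 0.1358 m² and P = Dθ/2 = 0.9393 m. Hydraulic radius R = A/P = 0.1358/0.9393 = 0.1446 m. Q_A = (1/0.026)·0.1358·0.1446^(2/3)·√0.01887 = 0.1976 m³/s.
Channel B: For a circular section of diameter D = 1.18 m at depth y = 0.427 m, the central angle is θ = 2 arccos(1 − 2y/D) = 2.582 rad. Then A = (D²/8)(θ − sin θ) = 0.3569 m² and P = Dθ/2 = 1.523 m. Hydraulic radius R = A/P = 0.3569/1.523 = 0.2343 m. Q_B = (1/0.026)·0.3569·0.2343^(2/3)·√0.01887 = 0.7167 m³/s.
Q_A = 0.1976 m³/s vs Q_B = 0.7167 m³/s, so channel B carries more.

channel B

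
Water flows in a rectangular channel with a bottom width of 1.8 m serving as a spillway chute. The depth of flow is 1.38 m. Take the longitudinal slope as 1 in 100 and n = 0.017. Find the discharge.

Flow area A = b·y = 1.8 × 1.38 = 2.484 m². Wetted perimeter P = b + 2y = 1.8 + 2×1.38 = 4.56 m.
Hydraulic radius R = A/P = 2.484/4.56 = 0.5447 m.
Manning's equation: Q = (1/n) A R^(2/3) S^(1/2) = (1/0.017) × 2.484 × 0.5447^(2/3) × 0.01^(1/2) = 9.75 m³/s.

Q = 9.75 m³/s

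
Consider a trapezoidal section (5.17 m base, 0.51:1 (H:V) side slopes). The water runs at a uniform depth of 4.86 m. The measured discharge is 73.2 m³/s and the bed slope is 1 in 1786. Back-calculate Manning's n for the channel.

n = 0.021

With bottom width b = 5.17 m and side slope z = 0.51: A = (b + zy)y = (5.17 + 0.51×4.86)×4.86 = 37.17 m²; P = b + 2y√(1+z²) = 5.17 + 2×4.86×1.123 = 16.08 m.
Hydraulic radius R = A/P = 37.17/16.08 = 2.312 m.
Rearranging Manning's equation: n = (1/Q) A R^(2/3) S^(1/2) = (1/73.2) × 37.17 × 2.312^(2/3) × √0.0005599 = 0.021.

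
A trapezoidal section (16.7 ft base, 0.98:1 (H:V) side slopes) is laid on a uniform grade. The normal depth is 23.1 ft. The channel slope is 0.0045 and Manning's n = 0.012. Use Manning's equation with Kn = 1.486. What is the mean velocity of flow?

With bottom width b = 16.7 ft and side slope z = 0.98: A = (b + zy)y = (16.7 + 0.98×23.1)×23.1 = 908.7 ft²; P = b + 2y√(1+z²) = 16.7 + 2×23.1×1.4 = 81.39 ft.
Hydraulic radius R = A/P = 908.7/81.39 = 11.17 ft.
From Manning's equation, V = (1.486/n) R^(2/3) S^(1/2) = (1.486/0.012) × 11.17^(2/3) × 0.0045^(1/2) = 41.5 ft/s.

V = 41.5 ft/s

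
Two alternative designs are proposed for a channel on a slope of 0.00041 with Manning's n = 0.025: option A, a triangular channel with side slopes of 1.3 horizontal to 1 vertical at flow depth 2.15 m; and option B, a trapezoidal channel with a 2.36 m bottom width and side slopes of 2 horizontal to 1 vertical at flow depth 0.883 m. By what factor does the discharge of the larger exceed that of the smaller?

2.14

Channel A: For a triangular section with side slope z = 1.3: A = zy² = 1.3×2.15² = 6.009 m²; P = 2y√(1+z²) = 2×2.15×1.64 = 7.053 m. Hydraulic radius R = A/P = 6.009/7.053 = 0.8521 m. Q_A = (1/0.025)·6.009·0.8521^(2/3)·√0.00041 = 4.374 m³/s.
Channel B: With bottom width b = 2.36 m and side slope z = 2: A = (b + zy)y = (2.36 + 2×0.883)×0.883 = 3.643 m²; P = b + 2y√(1+z²) = 2.36 + 2×0.883×2.236 = 6.309 m. Hydraulic radius R = A/P = 3.643/6.309 = 0.5775 m. Q_B = (1/0.025)·3.643·0.5775^(2/3)·√0.00041 = 2.046 m³/s.
The larger discharge is 4.374 m³/s and the smaller is 2.046 m³/s; the ratio is 2.14.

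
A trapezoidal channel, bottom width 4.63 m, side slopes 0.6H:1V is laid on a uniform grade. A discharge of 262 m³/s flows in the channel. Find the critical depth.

At critical depth, Q² T / (g A³) = 1, i.e. A³/T = Q²/g = 262²/9.81 = 6997.
Trying y = 4.3 m: A³/T = 3044 — too small.
Trying y = 6.76 m: A³/T = 15890 — too large.
Trying y = 5.42 m: A³/T = 7003 — matches.

y_c = 5.42 m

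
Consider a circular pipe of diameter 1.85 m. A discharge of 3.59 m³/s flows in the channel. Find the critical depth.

At critical depth, Q² T / (g A³) = 1, i.e. A³/T = Q²/g = 3.59²/9.81 = 1.314.
Trying y = 1.02 m: A³/T = 1.906 — over.
Trying y = 0.812 m: A³/T = 0.7973 — short.
Trying y = 0.925 m: A³/T = 1.312 — ≈ 1.314.

y_c = 0.925 m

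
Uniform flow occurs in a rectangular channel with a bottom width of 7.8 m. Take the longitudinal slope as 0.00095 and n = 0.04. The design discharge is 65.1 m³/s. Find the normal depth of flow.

y_n = 6.08 m

Manning's equation rearranged: A R^(2/3) = nQ / (1·√S) = 0.04 × 65.1 / (√0.00095) = 84.48.
Try y = 5.07 m: A R^(2/3) = 66.98 — short.
Try y = 7.18 m: A R^(2/3) = 103.9 — over.
Try y = 6.08 m: A R^(2/3) = 84.44 — close enough.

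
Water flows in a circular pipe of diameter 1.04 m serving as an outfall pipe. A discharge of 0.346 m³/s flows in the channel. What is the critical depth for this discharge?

At critical depth, Q² T / (g A³) = 1, i.e. A³/T = Q²/g = 0.346²/9.81 = 0.0122.
Try y = 0.257 m: A³/T = 0.004861 — too small.
Try y = 0.404 m: A³/T = 0.02802 — too large.
Try y = 0.326 m: A³/T = 0.01225 — close enough.

y_c = 0.326 m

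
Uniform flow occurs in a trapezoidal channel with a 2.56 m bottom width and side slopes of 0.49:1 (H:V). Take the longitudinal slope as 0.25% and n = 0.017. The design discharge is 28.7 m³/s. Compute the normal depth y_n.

Manning's equation rearranged: A R^(2/3) = nQ / (1·√S) = 0.017 × 28.7 / (√0.0025) = 9.758.
Try y = 2.12 m: A R^(2/3) = 7.871 — too small.
Try y = 2.4 m: A R^(2/3) = 9.752 — matches.

y_n = 2.4 m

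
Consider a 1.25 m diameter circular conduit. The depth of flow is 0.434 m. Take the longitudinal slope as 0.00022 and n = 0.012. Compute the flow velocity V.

For a circular section of diameter D = 1.25 m at depth y = 0.434 m, the central angle is θ = 2 arccos(1 − 2y/D) = 2.52 rad. Then A = (D²/8)(θ − sin θ) = 0.3786 m² and P = Dθ/2 = 1.575 m.
Hydraulic radius R = A/P = 0.3786/1.575 = 0.2403 m.
From Manning's equation, V = (1/n) R^(2/3) S^(1/2) = (1/0.012) × 0.2403^(2/3) × 0.00022^(1/2) = 0.478 m/s.

V = 0.478 m/s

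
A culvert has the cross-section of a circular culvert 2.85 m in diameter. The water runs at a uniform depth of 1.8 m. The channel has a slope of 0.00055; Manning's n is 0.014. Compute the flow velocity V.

For a circular section of diameter D = 2.85 m at depth y = 1.8 m, the central angle is θ = 2 arccos(1 − 2y/D) = 3.674 rad. Then A = (D²/8)(θ − sin θ) = 4.246 m² and P = Dθ/2 = 5.236 m.
Hydraulic radius R = A/P = 4.246/5.236 = 0.811 m.
From Manning's equation, V = (1/n) R^(2/3) S^(1/2) = (1/0.014) × 0.811^(2/3) × 0.00055^(1/2) = 1.46 m/s.

V = 1.46 m/s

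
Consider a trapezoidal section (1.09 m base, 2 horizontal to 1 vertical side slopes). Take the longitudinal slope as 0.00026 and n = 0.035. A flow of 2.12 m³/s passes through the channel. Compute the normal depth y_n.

y_n = 1.42 m

Manning's equation rearranged: A R^(2/3) = nQ / (1·√S) = 0.035 × 2.12 / (√0.00026) = 4.602.
Trying y = 1.21 m: A R^(2/3) = 3.198 — short.
Trying y = 1.68 m: A R^(2/3) = 6.808 — over.
Trying y = 1.42 m: A R^(2/3) = 4.607 — close enough.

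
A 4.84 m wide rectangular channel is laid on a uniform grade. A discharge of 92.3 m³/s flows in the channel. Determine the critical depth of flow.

y_c = 3.33 m

For a rectangular channel, critical depth y_c = (q²/g)^(1/3) where q = Q/b = 92.3/4.84 = 19.07 m²/s.
So y_c = (19.07²/9.81)^(1/3) = 3.33 m.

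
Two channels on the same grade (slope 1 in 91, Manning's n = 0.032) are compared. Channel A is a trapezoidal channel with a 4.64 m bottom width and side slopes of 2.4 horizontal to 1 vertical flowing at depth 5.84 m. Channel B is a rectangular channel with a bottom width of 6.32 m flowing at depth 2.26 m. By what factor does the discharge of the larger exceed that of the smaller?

Channel A: With bottom width b = 4.64 m and side slope z = 2.4: A = (b + zy)y = (4.64 + 2.4×5.84)×5.84 = 109 m²; P = b + 2y√(1+z²) = 4.64 + 2×5.84×2.6 = 35.01 m. Hydraulic radius R = A/P = 109/35.01 = 3.112 m. Q_A = (1/0.032)·109·3.112^(2/3)·√0.01099 = 760.8 m³/s.
Channel B: Flow area A = b·y = 6.32 × 2.26 = 14.28 m². Wetted perimeter P = b + 2y = 6.32 + 2×2.26 = 10.84 m. Hydraulic radius R = A/P = 14.28/10.84 = 1.318 m. Q_B = (1/0.032)·14.28·1.318^(2/3)·√0.01099 = 56.24 m³/s.
The larger discharge is 760.8 m³/s and the smaller is 56.24 m³/s; the ratio is 13.5.

13.5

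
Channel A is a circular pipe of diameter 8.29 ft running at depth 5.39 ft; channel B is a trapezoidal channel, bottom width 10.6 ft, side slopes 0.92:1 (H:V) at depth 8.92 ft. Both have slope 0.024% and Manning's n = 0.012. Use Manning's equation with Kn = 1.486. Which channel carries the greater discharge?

channel B

Channel A: For a circular section of diameter D = 8.29 ft at depth y = 5.39 ft, the central angle is θ = 2 arccos(1 − 2y/D) = 3.752 rad. Then A = (D²/8)(θ − sin θ) = 37.15 ft² and P = Dθ/2 = 15.55 ft. Hydraulic radius R = A/P = 37.15/15.55 = 2.389 ft. Q_A = (1.486/0.012)·37.15·2.389^(2/3)·√0.00024 = 127.4 ft³/s.
Channel B: With bottom width b = 10.6 ft and side slope z = 0.92: A = (b + zy)y = (10.6 + 0.92×8.92)×8.92 = 167.8 ft²; P = b + 2y√(1+z²) = 10.6 + 2×8.92×1.359 = 34.84 ft. Hydraulic radius R = A/P = 167.8/34.84 = 4.815 ft. Q_B = (1.486/0.012)·167.8·4.815^(2/3)·√0.00024 = 917.6 ft³/s.
Q_A = 127.4 ft³/s vs Q_B = 917.6 ft³/s, so channel B carries more.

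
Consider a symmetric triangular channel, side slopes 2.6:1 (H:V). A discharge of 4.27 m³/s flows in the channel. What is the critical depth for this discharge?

y_c = 0.887 m

At critical depth, Q² T / (g A³) = 1, i.e. A³/T = Q²/g = 4.27²/9.81 = 1.859.
At y = 1.03 m: A³/T = 3.918 — too large.
At y = 0.638 m: A³/T = 0.3573 — too small.
At y = 0.887 m: A³/T = 1.856 — close enough.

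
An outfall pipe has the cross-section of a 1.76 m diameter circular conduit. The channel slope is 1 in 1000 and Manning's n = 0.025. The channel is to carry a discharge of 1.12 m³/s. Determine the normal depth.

y_n = 1.01 m

Manning's equation rearranged: A R^(2/3) = nQ / (1·√S) = 0.025 × 1.12 / (√0.001) = 0.8854.
Try y = 1.19 m: A R^(2/3) = 1.125 — too large.
Try y = 1.01 m: A R^(2/3) = 0.8823 — matches.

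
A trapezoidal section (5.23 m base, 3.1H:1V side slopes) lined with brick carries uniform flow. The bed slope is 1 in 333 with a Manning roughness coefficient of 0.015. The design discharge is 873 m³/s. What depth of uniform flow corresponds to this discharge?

Manning's equation rearranged: A R^(2/3) = nQ / (1·√S) = 0.015 × 873 / (√0.003003) = 239.
Trying y = 6.47 m: A R^(2/3) = 373.8 — high.
Trying y = 5.36 m: A R^(2/3) = 239 — matches.

y_n = 5.36 m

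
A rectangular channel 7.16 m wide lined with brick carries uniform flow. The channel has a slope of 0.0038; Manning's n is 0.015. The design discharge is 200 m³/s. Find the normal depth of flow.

Manning's equation rearranged: A R^(2/3) = nQ / (1·√S) = 0.015 × 200 / (√0.0038) = 48.67.
Try y = 5.4 m: A R^(2/3) = 64.46 — too large.
Try y = 3.85 m: A R^(2/3) = 41.62 — too small.
Try y = 4.34 m: A R^(2/3) = 48.7 — matches.

y_n = 4.34 m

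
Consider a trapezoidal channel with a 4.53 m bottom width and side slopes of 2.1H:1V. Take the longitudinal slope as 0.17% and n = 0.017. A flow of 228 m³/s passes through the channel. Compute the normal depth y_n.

Manning's equation rearranged: A R^(2/3) = nQ / (1·√S) = 0.017 × 228 / (√0.0017) = 94.01.
At y = 3.28 m: A R^(2/3) = 57.3 — too small.
At y = 4.52 m: A R^(2/3) = 116.1 — too large.
At y = 4.11 m: A R^(2/3) = 93.9 — close enough.

y_n = 4.11 m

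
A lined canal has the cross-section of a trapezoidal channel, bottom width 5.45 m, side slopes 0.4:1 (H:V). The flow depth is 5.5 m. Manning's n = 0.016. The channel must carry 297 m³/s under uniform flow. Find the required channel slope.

S = 0.0039

With bottom width b = 5.45 m and side slope z = 0.4: A = (b + zy)y = (5.45 + 0.4×5.5)×5.5 = 42.08 m²; P = b + 2y√(1+z²) = 5.45 + 2×5.5×1.077 = 17.3 m.
Hydraulic radius R = A/P = 42.08/17.3 = 2.432 m.
From Manning's equation, S = [nQ / (1 A R^(2/3))]² = [0.016 × 297 / (1 × 42.08 × 2.432^(2/3))]² = 0.0039.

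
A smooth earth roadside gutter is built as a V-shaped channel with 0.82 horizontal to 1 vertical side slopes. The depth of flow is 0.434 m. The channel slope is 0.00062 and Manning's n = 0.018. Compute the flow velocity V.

For a triangular section with side slope z = 0.82: A = zy² = 0.82×0.434² = 0.1545 m²; P = 2y√(1+z²) = 2×0.434×1.293 = 1.123 m.
Hydraulic radius R = A/P = 0.1545/1.123 = 0.1376 m.
From Manning's equation, V = (1/n) R^(2/3) S^(1/2) = (1/0.018) × 0.1376^(2/3) × 0.00062^(1/2) = 0.369 m/s.

V = 0.369 m/s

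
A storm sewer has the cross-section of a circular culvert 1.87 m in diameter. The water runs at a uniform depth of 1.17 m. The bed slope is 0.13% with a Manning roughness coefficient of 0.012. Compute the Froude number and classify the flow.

For a circular section of diameter D = 1.87 m at depth y = 1.17 m, the central angle is θ = 2 arccos(1 − 2y/D) = 3.65 rad. Then A = (D²/8)(θ − sin θ) = 1.808 m² and P = Dθ/2 = 3.412 m.
Hydraulic radius R = A/P = 1.808/3.412 = 0.5298 m.
V = (1/n) R^(2/3) √S = (1/0.012) × 0.5298^(2/3) × √0.0013 = 1.967 m/s. Hydraulic depth D_h = A/T = 1.808/1.81 = 0.9989 m.
Froude number Fr = V/√(g·D_h) = 1.967/√(9.81×0.9989) = 0.628, which is less than 1, so the flow is subcritical.

subcritical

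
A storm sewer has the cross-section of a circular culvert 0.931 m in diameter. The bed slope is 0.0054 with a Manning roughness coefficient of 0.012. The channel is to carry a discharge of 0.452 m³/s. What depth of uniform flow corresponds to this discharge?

Manning's equation rearranged: A R^(2/3) = nQ / (1·√S) = 0.012 × 0.452 / (√0.0054) = 0.07381.
At y = 0.264 m: A R^(2/3) = 0.04521 — too small.
At y = 0.394 m: A R^(2/3) = 0.09616 — too large.
At y = 0.341 m: A R^(2/3) = 0.07376 — matches.

y_n = 0.341 m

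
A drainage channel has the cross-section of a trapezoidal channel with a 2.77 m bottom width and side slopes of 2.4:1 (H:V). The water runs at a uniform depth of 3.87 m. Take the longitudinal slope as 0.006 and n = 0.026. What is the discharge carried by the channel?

Q = 223 m³/s

With bottom width b = 2.77 m and side slope z = 2.4: A = (b + zy)y = (2.77 + 2.4×3.87)×3.87 = 46.66 m²; P = b + 2y√(1+z²) = 2.77 + 2×3.87×2.6 = 22.89 m.
Hydraulic radius R = A/P = 46.66/22.89 = 2.038 m.
Manning's equation: Q = (1/n) A R^(2/3) S^(1/2) = (1/0.026) × 46.66 × 2.038^(2/3) × 0.006^(1/2) = 223 m³/s.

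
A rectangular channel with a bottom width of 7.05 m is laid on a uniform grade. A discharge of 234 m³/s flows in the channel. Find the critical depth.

For a rectangular channel, critical depth y_c = (q²/g)^(1/3) where q = Q/b = 234/7.05 = 33.19 m²/s.
So y_c = (33.19²/9.81)^(1/3) = 4.82 m.

y_c = 4.82 m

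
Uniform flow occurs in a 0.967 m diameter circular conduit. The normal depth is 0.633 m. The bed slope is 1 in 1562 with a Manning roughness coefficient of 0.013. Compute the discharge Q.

For a circular section of diameter D = 0.967 m at depth y = 0.633 m, the central angle is θ = 2 arccos(1 − 2y/D) = 3.77 rad. Then A = (D²/8)(θ − sin θ) = 0.5094 m² and P = Dθ/2 = 1.823 m.
Hydraulic radius R = A/P = 0.5094/1.823 = 0.2795 m.
Manning's equation: Q = (1/n) A R^(2/3) S^(1/2) = (1/0.013) × 0.5094 × 0.2795^(2/3) × 0.0006402^(1/2) = 0.424 m³/s.

Q = 0.424 m³/s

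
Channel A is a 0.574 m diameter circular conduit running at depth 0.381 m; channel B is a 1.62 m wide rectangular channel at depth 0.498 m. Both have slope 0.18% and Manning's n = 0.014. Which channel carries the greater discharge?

Channel A: For a circular section of diameter D = 0.574 m at depth y = 0.381 m, the central angle is θ = 2 arccos(1 − 2y/D) = 3.809 rad. Then A = (D²/8)(θ − sin θ) = 0.1824 m² and P = Dθ/2 = 1.093 m. Hydraulic radius R = A/P = 0.1824/1.093 = 0.1668 m. Q_A = (1/0.014)·0.1824·0.1668^(2/3)·√0.0018 = 0.1675 m³/s.
Channel B: Flow area A = b·y = 1.62 × 0.498 = 0.8068 m². Wetted perimeter P = b + 2y = 1.62 + 2×0.498 = 2.616 m. Hydraulic radius R = A/P = 0.8068/2.616 = 0.3084 m. Q_B = (1/0.014)·0.8068·0.3084^(2/3)·√0.0018 = 1.116 m³/s.
Q_A = 0.1675 m³/s vs Q_B = 1.116 m³/s, so channel B carries more.

channel B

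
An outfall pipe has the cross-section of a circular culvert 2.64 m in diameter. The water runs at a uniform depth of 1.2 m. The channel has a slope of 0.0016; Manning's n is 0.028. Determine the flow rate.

For a circular section of diameter D = 2.64 m at depth y = 1.2 m, the central angle is θ = 2 arccos(1 − 2y/D) = 2.96 rad. Then A = (D²/8)(θ − sin θ) = 2.421 m² and P = Dθ/2 = 3.907 m.
Hydraulic radius R = A/P = 2.421/3.907 = 0.6196 m.
Manning's equation: Q = (1/n) A R^(2/3) S^(1/2) = (1/0.028) × 2.421 × 0.6196^(2/3) × 0.0016^(1/2) = 2.51 m³/s.

Q = 2.51 m³/s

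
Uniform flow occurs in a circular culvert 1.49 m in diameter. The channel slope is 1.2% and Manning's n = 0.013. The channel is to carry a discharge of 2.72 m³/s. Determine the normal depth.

y_n = 0.616 m

Manning's equation rearranged: A R^(2/3) = nQ / (1·√S) = 0.013 × 2.72 / (√0.012) = 0.3228.
Trying y = 0.453 m: A R^(2/3) = 0.1814 — short.
Trying y = 0.734 m: A R^(2/3) = 0.4401 — over.
Trying y = 0.616 m: A R^(2/3) = 0.323 — close enough.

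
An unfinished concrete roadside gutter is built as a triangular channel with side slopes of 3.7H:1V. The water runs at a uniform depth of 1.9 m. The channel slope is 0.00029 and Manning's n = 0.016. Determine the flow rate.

Q = 13.4 m³/s

For a triangular section with side slope z = 3.7: A = zy² = 3.7×1.9² = 13.36 m²; P = 2y√(1+z²) = 2×1.9×3.833 = 14.56 m.
Hydraulic radius R = A/P = 13.36/14.56 = 0.9171 m.
Manning's equation: Q = (1/n) A R^(2/3) S^(1/2) = (1/0.016) × 13.36 × 0.9171^(2/3) × 0.00029^(1/2) = 13.4 m³/s.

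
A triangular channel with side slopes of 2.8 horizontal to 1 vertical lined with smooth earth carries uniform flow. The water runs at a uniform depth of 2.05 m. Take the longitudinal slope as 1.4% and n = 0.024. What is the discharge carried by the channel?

Q = 56.7 m³/s

For a triangular section with side slope z = 2.8: A = zy² = 2.8×2.05² = 11.77 m²; P = 2y√(1+z²) = 2×2.05×2.973 = 12.19 m.
Hydraulic radius R = A/P = 11.77/12.19 = 0.9653 m.
Manning's equation: Q = (1/n) A R^(2/3) S^(1/2) = (1/0.024) × 11.77 × 0.9653^(2/3) × 0.014^(1/2) = 56.7 m³/s.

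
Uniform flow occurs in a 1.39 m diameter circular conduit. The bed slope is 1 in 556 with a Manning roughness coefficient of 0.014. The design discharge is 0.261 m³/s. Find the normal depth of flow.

Manning's equation rearranged: A R^(2/3) = nQ / (1·√S) = 0.014 × 0.261 / (√0.001799) = 0.08616.
Trying y = 0.361 m: A R^(2/3) = 0.1108 — high.
Trying y = 0.318 m: A R^(2/3) = 0.0861 — close enough.

y_n = 0.318 m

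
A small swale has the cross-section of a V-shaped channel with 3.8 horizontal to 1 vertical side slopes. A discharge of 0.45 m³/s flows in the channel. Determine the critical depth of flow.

At critical depth, Q² T / (g A³) = 1, i.e. A³/T = Q²/g = 0.45²/9.81 = 0.02064.
At y = 0.383 m: A³/T = 0.0595 — high.
At y = 0.31 m: A³/T = 0.02067 — close enough.

y_c = 0.31 m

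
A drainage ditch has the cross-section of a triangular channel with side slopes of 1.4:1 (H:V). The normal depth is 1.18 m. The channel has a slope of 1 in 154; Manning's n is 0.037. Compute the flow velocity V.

V = 1.34 m/s

For a triangular section with side slope z = 1.4: A = zy² = 1.4×1.18² = 1.949 m²; P = 2y√(1+z²) = 2×1.18×1.72 = 4.06 m.
Hydraulic radius R = A/P = 1.949/4.06 = 0.4801 m.
From Manning's equation, V = (1/n) R^(2/3) S^(1/2) = (1/0.037) × 0.4801^(2/3) × 0.006494^(1/2) = 1.34 m/s.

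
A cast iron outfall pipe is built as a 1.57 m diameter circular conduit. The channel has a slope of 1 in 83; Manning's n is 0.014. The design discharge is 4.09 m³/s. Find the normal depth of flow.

Manning's equation rearranged: A R^(2/3) = nQ / (1·√S) = 0.014 × 4.09 / (√0.01205) = 0.5217.
At y = 0.558 m: A R^(2/3) = 0.2809 — low.
At y = 0.893 m: A R^(2/3) = 0.6415 — high.
At y = 0.787 m: A R^(2/3) = 0.5211 — ≈ 0.5217.

y_n = 0.787 m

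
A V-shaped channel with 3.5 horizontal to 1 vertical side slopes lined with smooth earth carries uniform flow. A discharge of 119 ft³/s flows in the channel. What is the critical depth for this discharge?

At critical depth, Q² T / (g A³) = 1, i.e. A³/T = Q²/g = 119²/32.2 = 439.8.
Try y = 2.74 ft: A³/T = 945.9 — too large.
Try y = 1.91 ft: A³/T = 155.7 — too small.
Try y = 2.35 ft: A³/T = 439 — matches.

y_c = 2.35 ft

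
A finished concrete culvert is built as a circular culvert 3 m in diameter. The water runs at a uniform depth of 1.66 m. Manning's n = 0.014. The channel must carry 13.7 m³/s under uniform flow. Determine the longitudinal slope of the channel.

S = 0.00309

For a circular section of diameter D = 3 m at depth y = 1.66 m, the central angle is θ = 2 arccos(1 − 2y/D) = 3.355 rad. Then A = (D²/8)(θ − sin θ) = 4.013 m² and P = Dθ/2 = 5.033 m.
Hydraulic radius R = A/P = 4.013/5.033 = 0.7974 m.
From Manning's equation, S = [nQ / (1 A R^(2/3))]² = [0.014 × 13.7 / (1 × 4.013 × 0.7974^(2/3))]² = 0.00309.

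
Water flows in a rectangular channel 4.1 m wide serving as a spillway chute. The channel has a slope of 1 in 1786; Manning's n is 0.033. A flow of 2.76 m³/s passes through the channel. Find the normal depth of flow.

Manning's equation rearranged: A R^(2/3) = nQ / (1·√S) = 0.033 × 2.76 / (√0.0005599) = 3.849.
At y = 1.36 m: A R^(2/3) = 4.875 — too large.
At y = 0.913 m: A R^(2/3) = 2.756 — too small.
At y = 1.15 m: A R^(2/3) = 3.846 — close enough.

y_n = 1.15 m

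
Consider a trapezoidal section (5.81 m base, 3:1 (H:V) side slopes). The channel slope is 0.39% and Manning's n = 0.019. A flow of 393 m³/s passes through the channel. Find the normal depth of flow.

y_n = 3.94 m

Manning's equation rearranged: A R^(2/3) = nQ / (1·√S) = 0.019 × 393 / (√0.0039) = 119.6.
Trying y = 2.71 m: A R^(2/3) = 52.67 — low.
Trying y = 3.94 m: A R^(2/3) = 119.6 — ≈ 119.6.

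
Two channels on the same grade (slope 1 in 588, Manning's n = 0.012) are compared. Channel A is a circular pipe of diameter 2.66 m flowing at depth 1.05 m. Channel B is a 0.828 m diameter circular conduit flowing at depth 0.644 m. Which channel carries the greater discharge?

channel A

Channel A: For a circular section of diameter D = 2.66 m at depth y = 1.05 m, the central angle is θ = 2 arccos(1 − 2y/D) = 2.717 rad. Then A = (D²/8)(θ − sin θ) = 2.039 m² and P = Dθ/2 = 3.614 m. Hydraulic radius R = A/P = 2.039/3.614 = 0.5643 m. Q_A = (1/0.012)·2.039·0.5643^(2/3)·√0.001701 = 4.786 m³/s.
Channel B: For a circular section of diameter D = 0.828 m at depth y = 0.644 m, the central angle is θ = 2 arccos(1 − 2y/D) = 4.32 rad. Then A = (D²/8)(θ − sin θ) = 0.4494 m² and P = Dθ/2 = 1.788 m. Hydraulic radius R = A/P = 0.4494/1.788 = 0.2513 m. Q_B = (1/0.012)·0.4494·0.2513^(2/3)·√0.001701 = 0.6149 m³/s.
Q_A = 4.786 m³/s vs Q_B = 0.6149 m³/s, so channel A carries more.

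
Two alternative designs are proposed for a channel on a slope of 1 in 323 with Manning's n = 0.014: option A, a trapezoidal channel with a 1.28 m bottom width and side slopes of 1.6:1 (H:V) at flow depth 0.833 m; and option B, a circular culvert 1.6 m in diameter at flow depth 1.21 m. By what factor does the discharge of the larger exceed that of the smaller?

1.35

Channel A: With bottom width b = 1.28 m and side slope z = 1.6: A = (b + zy)y = (1.28 + 1.6×0.833)×0.833 = 2.176 m²; P = b + 2y√(1+z²) = 1.28 + 2×0.833×1.887 = 4.423 m. Hydraulic radius R = A/P = 2.176/4.423 = 0.492 m. Q_A = (1/0.014)·2.176·0.492^(2/3)·√0.003096 = 5.391 m³/s.
Channel B: For a circular section of diameter D = 1.6 m at depth y = 1.21 m, the central angle is θ = 2 arccos(1 − 2y/D) = 4.218 rad. Then A = (D²/8)(θ − sin θ) = 1.631 m² and P = Dθ/2 = 3.374 m. Hydraulic radius R = A/P = 1.631/3.374 = 0.4835 m. Q_B = (1/0.014)·1.631·0.4835^(2/3)·√0.003096 = 3.994 m³/s.
The larger discharge is 5.391 m³/s and the smaller is 3.994 m³/s; the ratio is 1.35.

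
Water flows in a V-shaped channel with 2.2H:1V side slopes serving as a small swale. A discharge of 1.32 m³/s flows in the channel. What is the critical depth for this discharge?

y_c = 0.593 m

At critical depth, Q² T / (g A³) = 1, i.e. A³/T = Q²/g = 1.32²/9.81 = 0.1776.
Trying y = 0.448 m: A³/T = 0.04367 — too small.
Trying y = 0.741 m: A³/T = 0.5406 — too large.
Trying y = 0.593 m: A³/T = 0.1775 — ≈ 0.1776.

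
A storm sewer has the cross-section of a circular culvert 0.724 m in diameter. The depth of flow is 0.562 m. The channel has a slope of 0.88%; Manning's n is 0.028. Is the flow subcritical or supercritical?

For a circular section of diameter D = 0.724 m at depth y = 0.562 m, the central angle is θ = 2 arccos(1 − 2y/D) = 4.312 rad. Then A = (D²/8)(θ − sin θ) = 0.3429 m² and P = Dθ/2 = 1.561 m.
Hydraulic radius R = A/P = 0.3429/1.561 = 0.2197 m.
V = (1/n) R^(2/3) √S = (1/0.028) × 0.2197^(2/3) × √0.0088 = 1.22 m/s. Hydraulic depth D_h = A/T = 0.3429/0.6035 = 0.5682 m.
Froude number Fr = V/√(g·D_h) = 1.22/√(9.81×0.5682) = 0.517, which is less than 1, so the flow is subcritical.

subcritical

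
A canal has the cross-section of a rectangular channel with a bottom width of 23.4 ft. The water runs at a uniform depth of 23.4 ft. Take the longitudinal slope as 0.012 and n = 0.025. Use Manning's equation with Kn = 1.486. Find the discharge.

Q = 14000 ft³/s

Flow area A = b·y = 23.4 × 23.4 = 547.6 ft². Wetted perimeter P = b + 2y = 23.4 + 2×23.4 = 70.2 ft.
Hydraulic radius R = A/P = 547.6/70.2 = 7.8 ft.
Manning's equation: Q = (1.486/n) A R^(2/3) S^(1/2) = (1.486/0.025) × 547.6 × 7.8^(2/3) × 0.012^(1/2) = 14000 ft³/s.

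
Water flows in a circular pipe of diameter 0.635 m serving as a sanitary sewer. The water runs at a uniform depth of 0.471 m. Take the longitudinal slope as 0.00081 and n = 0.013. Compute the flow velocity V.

For a circular section of diameter D = 0.635 m at depth y = 0.471 m, the central angle is θ = 2 arccos(1 − 2y/D) = 4.151 rad. Then A = (D²/8)(θ − sin θ) = 0.2519 m² and P = Dθ/2 = 1.318 m.
Hydraulic radius R = A/P = 0.2519/1.318 = 0.1911 m.
From Manning's equation, V = (1/n) R^(2/3) S^(1/2) = (1/0.013) × 0.1911^(2/3) × 0.00081^(1/2) = 0.726 m/s.

V = 0.726 m/s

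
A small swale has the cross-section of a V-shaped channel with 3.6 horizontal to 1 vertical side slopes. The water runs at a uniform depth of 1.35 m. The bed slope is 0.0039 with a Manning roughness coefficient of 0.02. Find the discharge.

Q = 15.4 m³/s

For a triangular section with side slope z = 3.6: A = zy² = 3.6×1.35² = 6.561 m²; P = 2y√(1+z²) = 2×1.35×3.736 = 10.09 m.
Hydraulic radius R = A/P = 6.561/10.09 = 0.6504 m.
Manning's equation: Q = (1/n) A R^(2/3) S^(1/2) = (1/0.02) × 6.561 × 0.6504^(2/3) × 0.0039^(1/2) = 15.4 m³/s.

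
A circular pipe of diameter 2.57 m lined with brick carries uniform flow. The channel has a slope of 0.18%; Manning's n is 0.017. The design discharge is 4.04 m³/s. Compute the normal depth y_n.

y_n = 1.16 m

Manning's equation rearranged: A R^(2/3) = nQ / (1·√S) = 0.017 × 4.04 / (√0.0018) = 1.619.
Trying y = 1.38 m: A R^(2/3) = 2.176 — over.
Trying y = 1.01 m: A R^(2/3) = 1.26 — short.
Trying y = 1.16 m: A R^(2/3) = 1.617 — matches.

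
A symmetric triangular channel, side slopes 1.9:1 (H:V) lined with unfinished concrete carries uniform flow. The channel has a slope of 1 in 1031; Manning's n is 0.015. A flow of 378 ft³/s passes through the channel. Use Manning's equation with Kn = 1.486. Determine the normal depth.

Manning's equation rearranged: A R^(2/3) = nQ / (1.486·√S) = 0.015 × 378 / (1.486 × √0.0009699) = 122.5.
Trying y = 6.5 ft: A R^(2/3) = 162.3 — too large.
Trying y = 5.12 ft: A R^(2/3) = 85.91 — too small.
Trying y = 5.85 ft: A R^(2/3) = 122.6 — ≈ 122.5.

y_n = 5.85 ft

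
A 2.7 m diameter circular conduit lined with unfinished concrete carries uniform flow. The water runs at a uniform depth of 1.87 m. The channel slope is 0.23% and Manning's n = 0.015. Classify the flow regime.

subcritical

For a circular section of diameter D = 2.7 m at depth y = 1.87 m, the central angle is θ = 2 arccos(1 − 2y/D) = 3.932 rad. Then A = (D²/8)(θ − sin θ) = 4.231 m² and P = Dθ/2 = 5.309 m.
Hydraulic radius R = A/P = 4.231/5.309 = 0.797 m.
V = (1/n) R^(2/3) √S = (1/0.015) × 0.797^(2/3) × √0.0023 = 2.748 m/s. Hydraulic depth D_h = A/T = 4.231/2.492 = 1.698 m.
Froude number Fr = V/√(g·D_h) = 2.748/√(9.81×1.698) = 0.673, which is less than 1, so the flow is subcritical.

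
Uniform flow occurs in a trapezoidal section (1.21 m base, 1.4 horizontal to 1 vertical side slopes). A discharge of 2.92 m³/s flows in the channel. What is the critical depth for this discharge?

At critical depth, Q² T / (g A³) = 1, i.e. A³/T = Q²/g = 2.92²/9.81 = 0.8692.
At y = 0.735 m: A³/T = 1.364 — high.
At y = 0.549 m: A³/T = 0.4666 — low.
At y = 0.651 m: A³/T = 0.8685 — matches.

y_c = 0.651 m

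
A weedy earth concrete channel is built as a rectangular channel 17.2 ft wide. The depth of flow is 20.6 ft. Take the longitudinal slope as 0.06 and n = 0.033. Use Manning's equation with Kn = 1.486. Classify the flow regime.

supercritical

Flow area A = b·y = 17.2 × 20.6 = 354.3 ft². Wetted perimeter P = b + 2y = 17.2 + 2×20.6 = 58.4 ft.
Hydraulic radius R = A/P = 354.3/58.4 = 6.067 ft.
V = (1.486/n) R^(2/3) √S = (1.486/0.033) × 6.067^(2/3) × √0.06 = 36.69 ft/s. Hydraulic depth D_h = A/T = 354.3/17.2 = 20.6 ft.
Froude number Fr = V/√(g·D_h) = 36.69/√(32.2×20.6) = 1.42, which is greater than 1, so the flow is supercritical.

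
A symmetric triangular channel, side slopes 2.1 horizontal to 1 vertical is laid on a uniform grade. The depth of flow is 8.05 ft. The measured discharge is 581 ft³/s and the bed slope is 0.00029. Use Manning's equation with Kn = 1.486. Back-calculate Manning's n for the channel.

n = 0.014

For a triangular section with side slope z = 2.1: A = zy² = 2.1×8.05² = 136.1 ft²; P = 2y√(1+z²) = 2×8.05×2.326 = 37.45 ft.
Hydraulic radius R = A/P = 136.1/37.45 = 3.634 ft.
Rearranging Manning's equation: n = (1.486/Q) A R^(2/3) S^(1/2) = (1.486/581) × 136.1 × 3.634^(2/3) × √0.00029 = 0.014.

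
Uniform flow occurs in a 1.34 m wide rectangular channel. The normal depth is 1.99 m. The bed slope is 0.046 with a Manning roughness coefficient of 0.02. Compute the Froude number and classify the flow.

supercritical

Flow area A = b·y = 1.34 × 1.99 = 2.667 m². Wetted perimeter P = b + 2y = 1.34 + 2×1.99 = 5.32 m.
Hydraulic radius R = A/P = 2.667/5.32 = 0.5012 m.
V = (1/n) R^(2/3) √S = (1/0.02) × 0.5012^(2/3) × √0.046 = 6.767 m/s. Hydraulic depth D_h = A/T = 2.667/1.34 = 1.99 m.
Froude number Fr = V/√(g·D_h) = 6.767/√(9.81×1.99) = 1.53, which is greater than 1, so the flow is supercritical.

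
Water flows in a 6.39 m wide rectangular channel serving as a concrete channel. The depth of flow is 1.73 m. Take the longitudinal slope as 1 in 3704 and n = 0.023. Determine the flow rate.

Flow area A = b·y = 6.39 × 1.73 = 11.05 m². Wetted perimeter P = b + 2y = 6.39 + 2×1.73 = 9.85 m.
Hydraulic radius R = A/P = 11.05/9.85 = 1.122 m.
Manning's equation: Q = (1/n) A R^(2/3) S^(1/2) = (1/0.023) × 11.05 × 1.122^(2/3) × 0.00027^(1/2) = 8.53 m³/s.

Q = 8.53 m³/s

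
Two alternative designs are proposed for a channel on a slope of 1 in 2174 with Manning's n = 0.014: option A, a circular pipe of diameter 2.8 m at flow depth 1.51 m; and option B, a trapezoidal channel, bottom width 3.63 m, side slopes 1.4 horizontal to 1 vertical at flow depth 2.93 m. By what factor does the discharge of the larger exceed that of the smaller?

Channel A: For a circular section of diameter D = 2.8 m at depth y = 1.51 m, the central angle is θ = 2 arccos(1 − 2y/D) = 3.299 rad. Then A = (D²/8)(θ − sin θ) = 3.386 m² and P = Dθ/2 = 4.618 m. Hydraulic radius R = A/P = 3.386/4.618 = 0.7332 m. Q_A = (1/0.014)·3.386·0.7332^(2/3)·√0.00046 = 4.218 m³/s.
Channel B: With bottom width b = 3.63 m and side slope z = 1.4: A = (b + zy)y = (3.63 + 1.4×2.93)×2.93 = 22.65 m²; P = b + 2y√(1+z²) = 3.63 + 2×2.93×1.72 = 13.71 m. Hydraulic radius R = A/P = 22.65/13.71 = 1.652 m. Q_B = (1/0.014)·22.65·1.652^(2/3)·√0.00046 = 48.5 m³/s.
The larger discharge is 48.5 m³/s and the smaller is 4.218 m³/s; the ratio is 11.5.

11.5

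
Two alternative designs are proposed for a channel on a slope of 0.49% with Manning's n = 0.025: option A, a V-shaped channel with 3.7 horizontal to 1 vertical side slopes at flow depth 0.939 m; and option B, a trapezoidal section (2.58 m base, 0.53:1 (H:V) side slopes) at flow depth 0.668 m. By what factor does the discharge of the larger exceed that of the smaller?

Channel A: For a triangular section with side slope z = 3.7: A = zy² = 3.7×0.939² = 3.262 m²; P = 2y√(1+z²) = 2×0.939×3.833 = 7.198 m. Hydraulic radius R = A/P = 3.262/7.198 = 0.4532 m. Q_A = (1/0.025)·3.262·0.4532^(2/3)·√0.0049 = 5.39 m³/s.
Channel B: With bottom width b = 2.58 m and side slope z = 0.53: A = (b + zy)y = (2.58 + 0.53×0.668)×0.668 = 1.96 m²; P = b + 2y√(1+z²) = 2.58 + 2×0.668×1.132 = 4.092 m. Hydraulic radius R = A/P = 1.96/4.092 = 0.479 m. Q_B = (1/0.025)·1.96·0.479^(2/3)·√0.0049 = 3.359 m³/s.
The larger discharge is 5.39 m³/s and the smaller is 3.359 m³/s; the ratio is 1.6.

1.6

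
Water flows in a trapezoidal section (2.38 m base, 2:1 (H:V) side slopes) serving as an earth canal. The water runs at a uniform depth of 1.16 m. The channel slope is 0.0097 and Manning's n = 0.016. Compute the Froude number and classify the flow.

With bottom width b = 2.38 m and side slope z = 2: A = (b + zy)y = (2.38 + 2×1.16)×1.16 = 5.452 m²; P = b + 2y√(1+z²) = 2.38 + 2×1.16×2.236 = 7.568 m.
Hydraulic radius R = A/P = 5.452/7.568 = 0.7204 m.
V = (1/n) R^(2/3) √S = (1/0.016) × 0.7204^(2/3) × √0.0097 = 4.947 m/s. Hydraulic depth D_h = A/T = 5.452/7.02 = 0.7766 m.
Froude number Fr = V/√(g·D_h) = 4.947/√(9.81×0.7766) = 1.79, which is greater than 1, so the flow is supercritical.

supercritical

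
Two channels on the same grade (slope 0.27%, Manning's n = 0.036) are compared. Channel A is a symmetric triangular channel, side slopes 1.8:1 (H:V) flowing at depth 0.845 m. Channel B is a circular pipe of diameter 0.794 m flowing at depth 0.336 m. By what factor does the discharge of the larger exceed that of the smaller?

Channel A: For a triangular section with side slope z = 1.8: A = zy² = 1.8×0.845² = 1.285 m²; P = 2y√(1+z²) = 2×0.845×2.059 = 3.48 m. Hydraulic radius R = A/P = 1.285/3.48 = 0.3693 m. Q_A = (1/0.036)·1.285·0.3693^(2/3)·√0.0027 = 0.9549 m³/s.
Channel B: For a circular section of diameter D = 0.794 m at depth y = 0.336 m, the central angle is θ = 2 arccos(1 − 2y/D) = 2.833 rad. Then A = (D²/8)(θ − sin θ) = 0.1993 m² and P = Dθ/2 = 1.125 m. Hydraulic radius R = A/P = 0.1993/1.125 = 0.1772 m. Q_B = (1/0.036)·0.1993·0.1772^(2/3)·√0.0027 = 0.09077 m³/s.
The larger discharge is 0.9549 m³/s and the smaller is 0.09077 m³/s; the ratio is 10.5.

10.5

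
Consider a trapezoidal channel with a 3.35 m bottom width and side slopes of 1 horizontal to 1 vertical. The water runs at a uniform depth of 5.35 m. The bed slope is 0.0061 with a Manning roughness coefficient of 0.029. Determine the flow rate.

With bottom width b = 3.35 m and side slope z = 1: A = (b + zy)y = (3.35 + 1×5.35)×5.35 = 46.54 m²; P = b + 2y√(1+z²) = 3.35 + 2×5.35×1.414 = 18.48 m.
Hydraulic radius R = A/P = 46.54/18.48 = 2.518 m.
Manning's equation: Q = (1/n) A R^(2/3) S^(1/2) = (1/0.029) × 46.54 × 2.518^(2/3) × 0.0061^(1/2) = 232 m³/s.

Q = 232 m³/s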